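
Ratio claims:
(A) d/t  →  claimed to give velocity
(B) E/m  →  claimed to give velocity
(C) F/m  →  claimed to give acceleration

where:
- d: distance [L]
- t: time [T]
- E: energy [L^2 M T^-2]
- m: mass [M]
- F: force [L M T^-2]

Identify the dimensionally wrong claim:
(B) E/m does not give velocity

(A) d/t: [L T^-1] = velocity [L T^-1] ✓
(B) E/m: [L^2 T^-2] ≠ velocity [L T^-1] ✗
(C) F/m: [L T^-2] = acceleration [L T^-2] ✓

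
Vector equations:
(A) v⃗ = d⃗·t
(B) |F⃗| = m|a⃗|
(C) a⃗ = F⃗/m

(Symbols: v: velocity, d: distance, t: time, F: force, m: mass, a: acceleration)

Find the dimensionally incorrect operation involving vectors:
(A) v⃗ = d⃗·t

(A) v⃗ = d⃗·t: LHS [L T^-1], RHS [L T] ✗ — velocity is displacement per time; should be d⃗/t
(B) |F⃗| = m|a⃗|: LHS [L M T^-2], RHS [L M T^-2] ✓ — magnitudes of vectors are scalars
(C) a⃗ = F⃗/m: LHS [L T^-2], RHS [L T^-2] ✓ — force (vector) divided by mass (scalar)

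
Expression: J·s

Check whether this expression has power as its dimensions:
No

The expression J·s has dimensions [L^2 M T^-1], but power has dimensions [L^2 M T^-3].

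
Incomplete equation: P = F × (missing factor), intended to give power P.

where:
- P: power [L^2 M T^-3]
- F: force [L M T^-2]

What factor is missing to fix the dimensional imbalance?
v (velocity), dimensions [L T^-1]

P has dimensions [L^2 M T^-3] and F has dimensions [L M T^-2].
The missing factor must have dimensions [L^2 M T^-3] / [L M T^-2] = [L T^-1], i.e. velocity (v).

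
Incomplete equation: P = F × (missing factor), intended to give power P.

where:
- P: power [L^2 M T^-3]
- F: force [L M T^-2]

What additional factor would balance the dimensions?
v (velocity), dimensions [L T^-1]

P has dimensions [L^2 M T^-3] and F has dimensions [L M T^-2].
The missing factor must have dimensions [L^2 M T^-3] / [L M T^-2] = [L T^-1], i.e. velocity (v).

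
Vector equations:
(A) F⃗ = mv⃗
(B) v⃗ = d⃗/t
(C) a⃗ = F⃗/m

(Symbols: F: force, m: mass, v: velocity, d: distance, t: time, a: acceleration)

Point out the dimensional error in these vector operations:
(A) F⃗ = mv⃗

(A) F⃗ = mv⃗: LHS [L M T^-2], RHS [L M T^-1] ✗ — mass times velocity is momentum, not force; should be ma⃗
(B) v⃗ = d⃗/t: LHS [L T^-1], RHS [L T^-1] ✓ — displacement (vector) divided by time (scalar)
(C) a⃗ = F⃗/m: LHS [L T^-2], RHS [L T^-2] ✓ — force (vector) divided by mass (scalar)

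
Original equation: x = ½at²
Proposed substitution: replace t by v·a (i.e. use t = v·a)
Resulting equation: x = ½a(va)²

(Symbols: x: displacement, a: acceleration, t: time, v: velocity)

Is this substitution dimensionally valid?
No

[t] = [T] and [v·a] = [L^2 T^-3]. These differ, so the substitution replaces a quantity by one of different dimensions and the result x = ½a(va)² has LHS [L] vs RHS [L^5 T^-8] — inconsistent.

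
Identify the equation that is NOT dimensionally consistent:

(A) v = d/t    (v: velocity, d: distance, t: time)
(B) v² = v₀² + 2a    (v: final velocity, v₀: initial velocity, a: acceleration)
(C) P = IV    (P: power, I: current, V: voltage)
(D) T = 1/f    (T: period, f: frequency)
(B) v² = v₀² + 2a

The equation (B) v² = v₀² + 2a is dimensionally incorrect.

LHS (v²): [L^2 T^-2]
RHS terms:
  - v₀²: [L^2 T^-2] ✓
  - 2a: [L T^-2] ✗ (does not match LHS)

The dimensions do not match. The other three equations balance.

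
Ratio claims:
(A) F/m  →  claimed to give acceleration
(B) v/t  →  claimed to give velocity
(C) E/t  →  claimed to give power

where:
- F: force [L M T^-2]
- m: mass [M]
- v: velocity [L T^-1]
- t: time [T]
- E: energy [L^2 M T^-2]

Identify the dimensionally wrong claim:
(B) v/t does not give velocity

(A) F/m: [L T^-2] = acceleration [L T^-2] ✓
(B) v/t: [L T^-2] ≠ velocity [L T^-1] ✗
(C) E/t: [L^2 M T^-3] = power [L^2 M T^-3] ✓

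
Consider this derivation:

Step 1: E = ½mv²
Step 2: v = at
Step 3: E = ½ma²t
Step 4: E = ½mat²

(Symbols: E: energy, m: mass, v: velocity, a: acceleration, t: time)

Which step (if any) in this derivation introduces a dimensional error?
Step 3

Step 1: E = ½mv² → LHS [L^2 M T^-2], RHS [L^2 M T^-2] ✓
Step 2: v = at → LHS [L T^-1], RHS [L T^-1] ✓
Step 3: E = ½ma²t → LHS [L^2 M T^-2], RHS [L^2 M T^-3] ✗

The first dimensional inconsistency appears in step 3: E = ½ma²t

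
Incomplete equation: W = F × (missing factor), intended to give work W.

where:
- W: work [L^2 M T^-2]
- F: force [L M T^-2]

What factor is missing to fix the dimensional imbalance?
d (distance), dimensions [L]

W has dimensions [L^2 M T^-2] and F has dimensions [L M T^-2].
The missing factor must have dimensions [L^2 M T^-2] / [L M T^-2] = [L], i.e. distance (d).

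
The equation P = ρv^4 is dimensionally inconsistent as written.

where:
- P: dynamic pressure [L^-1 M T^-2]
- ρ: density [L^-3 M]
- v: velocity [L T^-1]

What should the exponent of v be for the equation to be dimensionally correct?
The exponent of v should be 2: P = ρv^2

The LHS P has dimensions [L^-1 M T^-2]; v has dimensions [L T^-1].
As written, the RHS ρv^4 (exponent 4 on v) has dimensions [L M T^-4], which does not match.
With exponent 2, the RHS ρv^2 has dimensions [L^-1 M T^-2], matching the LHS.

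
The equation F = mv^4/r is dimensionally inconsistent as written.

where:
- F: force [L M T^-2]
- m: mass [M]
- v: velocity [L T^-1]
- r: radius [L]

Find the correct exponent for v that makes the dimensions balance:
The exponent of v should be 2: F = mv^2/r

The LHS F has dimensions [L M T^-2]; v has dimensions [L T^-1].
As written, the RHS mv^4/r (exponent 4 on v) has dimensions [L^3 M T^-4], which does not match.
With exponent 2, the RHS mv^2/r has dimensions [L M T^-2], matching the LHS.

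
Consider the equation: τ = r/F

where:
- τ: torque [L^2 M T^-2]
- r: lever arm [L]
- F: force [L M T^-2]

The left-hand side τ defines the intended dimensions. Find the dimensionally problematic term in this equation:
The right-hand side term r/F

τ has dimensions [L^2 M T^-2], but r/F has dimensions [M^-1 T^2], so the term r/F is dimensionally wrong for τ.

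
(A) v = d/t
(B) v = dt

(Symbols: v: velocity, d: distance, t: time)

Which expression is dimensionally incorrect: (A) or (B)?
(B)

(A) v = d/t: LHS [L T^-1], RHS [L T^-1] ✓
(B) v = dt: LHS [L T^-1], RHS [L T] ✗

Expression (B) v = dt is dimensionally incorrect.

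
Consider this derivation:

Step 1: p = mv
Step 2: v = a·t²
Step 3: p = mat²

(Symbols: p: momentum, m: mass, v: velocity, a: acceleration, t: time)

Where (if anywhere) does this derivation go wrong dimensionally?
Step 2

Step 1: p = mv → LHS [L M T^-1], RHS [L M T^-1] ✓
Step 2: v = a·t² → LHS [L T^-1], RHS [L] ✗

The first dimensional inconsistency appears in step 2: v = a·t²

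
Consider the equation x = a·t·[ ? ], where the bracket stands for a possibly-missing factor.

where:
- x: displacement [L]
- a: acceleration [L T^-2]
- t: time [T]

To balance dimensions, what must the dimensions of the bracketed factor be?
[T] — time (e.g. t)

x has dimensions [L]; a·t has dimensions [L T^-1].
The bracketed factor must supply [L] / [L T^-1] = [T].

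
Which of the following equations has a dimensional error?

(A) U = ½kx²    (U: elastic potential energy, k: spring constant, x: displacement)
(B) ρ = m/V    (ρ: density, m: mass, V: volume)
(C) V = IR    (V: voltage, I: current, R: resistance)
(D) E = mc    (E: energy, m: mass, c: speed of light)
(D) E = mc

The equation (D) E = mc is dimensionally incorrect.

LHS (E): [L^2 M T^-2]
RHS (mc): [L M T^-1] ✗

The dimensions do not match. The other three equations balance.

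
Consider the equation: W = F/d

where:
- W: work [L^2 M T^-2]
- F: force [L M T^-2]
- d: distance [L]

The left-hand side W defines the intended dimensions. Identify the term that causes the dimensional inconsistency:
The right-hand side term F/d

W has dimensions [L^2 M T^-2], but F/d has dimensions [M T^-2], so the term F/d is dimensionally wrong for W.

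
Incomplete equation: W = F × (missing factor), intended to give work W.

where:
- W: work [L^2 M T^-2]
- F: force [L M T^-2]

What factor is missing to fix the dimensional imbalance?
d (distance), dimensions [L]

W has dimensions [L^2 M T^-2] and F has dimensions [L M T^-2].
The missing factor must have dimensions [L^2 M T^-2] / [L M T^-2] = [L], i.e. distance (d).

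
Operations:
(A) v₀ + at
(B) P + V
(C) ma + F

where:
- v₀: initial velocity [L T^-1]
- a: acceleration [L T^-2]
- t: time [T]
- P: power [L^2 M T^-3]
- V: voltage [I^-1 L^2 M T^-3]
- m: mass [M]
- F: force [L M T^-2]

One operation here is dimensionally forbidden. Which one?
(B) P + V

(A) v₀ + at: v₀ [L T^-1] and at [L T^-1] — same dimensions ✓
(B) P + V: P [L^2 M T^-3] and V [I^-1 L^2 M T^-3] — different dimensions cannot be added/subtracted ✗
(C) ma + F: ma [L M T^-2] and F [L M T^-2] — same dimensions ✓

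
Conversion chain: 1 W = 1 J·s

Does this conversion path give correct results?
The chain is incorrect (it contains an error).

Incorrect: Watt is J/s, not J·s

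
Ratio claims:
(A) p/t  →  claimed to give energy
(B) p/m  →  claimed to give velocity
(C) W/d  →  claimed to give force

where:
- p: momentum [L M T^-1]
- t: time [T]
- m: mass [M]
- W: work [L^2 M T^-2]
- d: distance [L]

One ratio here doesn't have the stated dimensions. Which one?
(A) p/t does not give energy

(A) p/t: [L M T^-2] ≠ energy [L^2 M T^-2] ✗
(B) p/m: [L T^-1] = velocity [L T^-1] ✓
(C) W/d: [L M T^-2] = force [L M T^-2] ✓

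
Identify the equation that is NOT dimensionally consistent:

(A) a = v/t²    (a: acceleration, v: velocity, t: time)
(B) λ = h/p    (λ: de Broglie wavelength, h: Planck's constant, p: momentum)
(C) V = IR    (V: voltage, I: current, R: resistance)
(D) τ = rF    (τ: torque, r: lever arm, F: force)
(A) a = v/t²

The equation (A) a = v/t² is dimensionally incorrect.

LHS (a): [L T^-2]
RHS (v/t²): [L T^-3] ✗

The dimensions do not match. The other three equations balance.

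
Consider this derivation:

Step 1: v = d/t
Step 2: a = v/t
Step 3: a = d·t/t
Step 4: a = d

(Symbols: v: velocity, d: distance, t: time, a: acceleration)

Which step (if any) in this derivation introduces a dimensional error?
Step 3

Step 1: v = d/t → LHS [L T^-1], RHS [L T^-1] ✓
Step 2: a = v/t → LHS [L T^-2], RHS [L T^-2] ✓
Step 3: a = d·t/t → LHS [L T^-2], RHS [L] ✗

The first dimensional inconsistency appears in step 3: a = d·t/t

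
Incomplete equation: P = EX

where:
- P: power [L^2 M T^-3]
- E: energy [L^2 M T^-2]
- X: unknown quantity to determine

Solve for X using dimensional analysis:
X = f (inverse time / frequency (1/t)), dimensions [T^-1]

P has dimensions [L^2 M T^-3]; the rest of the RHS (E) has dimensions [L^2 M T^-2].
So X must have dimensions [T^-1] — X = f (inverse time / frequency (1/t)).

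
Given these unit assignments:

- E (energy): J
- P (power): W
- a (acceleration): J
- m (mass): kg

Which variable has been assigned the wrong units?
a

The variable a (acceleration) should have units m/s², not J.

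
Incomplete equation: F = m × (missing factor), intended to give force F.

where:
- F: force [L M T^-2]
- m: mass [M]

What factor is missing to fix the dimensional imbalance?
a (acceleration), dimensions [L T^-2]

F has dimensions [L M T^-2] and m has dimensions [M].
The missing factor must have dimensions [L M T^-2] / [M] = [L T^-2], i.e. acceleration (a).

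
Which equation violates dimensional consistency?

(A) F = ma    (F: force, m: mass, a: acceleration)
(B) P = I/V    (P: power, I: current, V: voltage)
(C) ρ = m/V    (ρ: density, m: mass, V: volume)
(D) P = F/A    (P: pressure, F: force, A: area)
(B) P = I/V

The equation (B) P = I/V is dimensionally incorrect.

LHS (P): [L^2 M T^-3]
RHS (I/V): [I^2 L^-2 M^-1 T^3] ✗

The dimensions do not match. The other three equations balance.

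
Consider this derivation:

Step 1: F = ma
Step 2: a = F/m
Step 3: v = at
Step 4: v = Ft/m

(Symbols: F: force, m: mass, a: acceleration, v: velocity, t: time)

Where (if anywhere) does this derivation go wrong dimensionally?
No step introduces an error — all steps are dimensionally consistent.

Step 1: F = ma → LHS [L M T^-2], RHS [L M T^-2] ✓
Step 2: a = F/m → LHS [L T^-2], RHS [L T^-2] ✓
Step 3: v = at → LHS [L T^-1], RHS [L T^-1] ✓
Step 4: v = Ft/m → LHS [L T^-1], RHS [L T^-1] ✓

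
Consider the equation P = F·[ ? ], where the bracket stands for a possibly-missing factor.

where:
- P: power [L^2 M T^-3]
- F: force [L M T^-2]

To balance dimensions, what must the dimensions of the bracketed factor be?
[L T^-1] — velocity (e.g. v)

P has dimensions [L^2 M T^-3]; F has dimensions [L M T^-2].
The bracketed factor must supply [L^2 M T^-3] / [L M T^-2] = [L T^-1].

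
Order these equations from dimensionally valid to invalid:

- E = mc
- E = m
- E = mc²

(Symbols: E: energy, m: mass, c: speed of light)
Dimensionally correct: E = mc²
Dimensionally incorrect: E = mc, E = m
Ordered (correct first, then incorrect): E = mc², E = mc, E = m

- E = mc: LHS [L^2 M T^-2], RHS [L M T^-1] → incorrect ✗
- E = m: LHS [L^2 M T^-2], RHS [M] → incorrect ✗
- E = mc²: LHS [L^2 M T^-2], RHS [L^2 M T^-2] → correct ✓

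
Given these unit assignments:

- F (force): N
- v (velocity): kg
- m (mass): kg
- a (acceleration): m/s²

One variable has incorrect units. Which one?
v

The variable v (velocity) should have units m/s, not kg.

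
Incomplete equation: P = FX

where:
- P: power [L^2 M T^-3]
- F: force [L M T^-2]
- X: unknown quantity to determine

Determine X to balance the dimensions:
X = v (velocity), dimensions [L T^-1]

P has dimensions [L^2 M T^-3]; the rest of the RHS (F) has dimensions [L M T^-2].
So X must have dimensions [L T^-1] — X = v (velocity).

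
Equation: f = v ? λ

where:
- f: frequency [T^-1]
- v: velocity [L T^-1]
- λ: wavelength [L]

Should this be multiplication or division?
division (÷): f = v ÷ λ

f [T^-1]; v [L T^-1]; λ [L].
v × λ → [L^2 T^-1] ✗
v ÷ λ → [T^-1] ✓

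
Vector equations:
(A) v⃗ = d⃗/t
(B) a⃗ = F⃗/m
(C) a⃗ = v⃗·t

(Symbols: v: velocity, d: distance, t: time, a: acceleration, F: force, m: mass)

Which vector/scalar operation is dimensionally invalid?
(C) a⃗ = v⃗·t

(A) v⃗ = d⃗/t: LHS [L T^-1], RHS [L T^-1] ✓ — displacement (vector) divided by time (scalar)
(B) a⃗ = F⃗/m: LHS [L T^-2], RHS [L T^-2] ✓ — force (vector) divided by mass (scalar)
(C) a⃗ = v⃗·t: LHS [L T^-2], RHS [L] ✗ — acceleration is velocity per time; should be v⃗/t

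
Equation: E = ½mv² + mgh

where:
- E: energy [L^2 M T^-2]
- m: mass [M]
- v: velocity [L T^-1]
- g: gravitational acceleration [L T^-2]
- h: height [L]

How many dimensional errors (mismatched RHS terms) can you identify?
0

LHS E: [L^2 M T^-2]
- ½mv²: [L^2 M T^-2] ✓
- mgh: [L^2 M T^-2] ✓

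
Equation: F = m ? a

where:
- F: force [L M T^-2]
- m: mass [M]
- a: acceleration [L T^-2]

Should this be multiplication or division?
multiplication (×): F = m × a

F [L M T^-2]; m [M]; a [L T^-2].
m × a → [L M T^-2] ✓
m ÷ a → [L^-1 M T^2] ✗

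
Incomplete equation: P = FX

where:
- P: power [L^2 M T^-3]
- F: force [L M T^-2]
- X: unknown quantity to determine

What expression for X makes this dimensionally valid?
X = v (velocity), dimensions [L T^-1]

P has dimensions [L^2 M T^-3]; the rest of the RHS (F) has dimensions [L M T^-2].
So X must have dimensions [L T^-1] — X = v (velocity).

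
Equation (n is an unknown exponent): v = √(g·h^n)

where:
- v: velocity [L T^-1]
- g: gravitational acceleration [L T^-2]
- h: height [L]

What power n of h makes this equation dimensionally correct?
n = 1

v has dimensions [L T^-1]; h has dimensions [L].
With n = 1: √(g·h^1) has dimensions [L T^-1], matching the LHS ✓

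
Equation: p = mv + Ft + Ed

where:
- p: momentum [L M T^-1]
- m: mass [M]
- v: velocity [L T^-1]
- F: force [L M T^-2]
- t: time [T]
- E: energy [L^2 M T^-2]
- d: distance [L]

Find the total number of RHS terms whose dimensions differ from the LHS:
1

LHS p: [L M T^-1]
- mv: [L M T^-1] ✓
- Ft: [L M T^-1] ✓
- Ed: [L^3 M T^-2] ✗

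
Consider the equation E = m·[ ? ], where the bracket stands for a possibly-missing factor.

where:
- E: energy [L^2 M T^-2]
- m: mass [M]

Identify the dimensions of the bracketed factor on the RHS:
[L^2 T^-2] — velocity squared (e.g. v²)

E has dimensions [L^2 M T^-2]; m has dimensions [M].
The bracketed factor must supply [L^2 M T^-2] / [M] = [L^2 T^-2].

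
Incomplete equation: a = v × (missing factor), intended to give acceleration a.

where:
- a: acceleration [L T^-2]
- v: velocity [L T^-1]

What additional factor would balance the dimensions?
1/t (inverse time), dimensions [T^-1]

a has dimensions [L T^-2] and v has dimensions [L T^-1].
The missing factor must have dimensions [L T^-2] / [L T^-1] = [T^-1], i.e. inverse time (1/t).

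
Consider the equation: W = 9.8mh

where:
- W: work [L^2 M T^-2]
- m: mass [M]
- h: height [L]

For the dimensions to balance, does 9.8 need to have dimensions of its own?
Yes

W has dimensions [L^2 M T^-2], while mh alone has dimensions [L M]. For the equation to balance, the factor 9.8 must carry dimensions [L T^-2] — it is a dimensional constant (a numerical value of a physical quantity with its units suppressed), not a pure number.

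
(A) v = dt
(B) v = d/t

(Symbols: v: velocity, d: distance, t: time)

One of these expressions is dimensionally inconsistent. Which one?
(A)

(A) v = dt: LHS [L T^-1], RHS [L T] ✗
(B) v = d/t: LHS [L T^-1], RHS [L T^-1] ✓

Expression (A) v = dt is dimensionally incorrect.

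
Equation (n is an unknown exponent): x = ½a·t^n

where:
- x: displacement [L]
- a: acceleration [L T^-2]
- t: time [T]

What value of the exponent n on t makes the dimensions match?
n = 2

x has dimensions [L]; t has dimensions [T].
The rest of the RHS has dimensions [L T^-2], so t^n must supply [T^2].
With n = 2: ½a·t^2 has dimensions [L], matching the LHS ✓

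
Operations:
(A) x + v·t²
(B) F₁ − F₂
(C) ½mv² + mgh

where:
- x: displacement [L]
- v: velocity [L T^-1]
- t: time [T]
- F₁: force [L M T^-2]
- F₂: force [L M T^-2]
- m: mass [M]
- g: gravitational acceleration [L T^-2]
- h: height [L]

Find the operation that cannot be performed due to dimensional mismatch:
(A) x + v·t²

(A) x + v·t²: x [L] and v·t² [L T] — different dimensions cannot be added/subtracted ✗
(B) F₁ − F₂: F₁ [L M T^-2] and F₂ [L M T^-2] — same dimensions ✓
(C) ½mv² + mgh: ½mv² [L^2 M T^-2] and mgh [L^2 M T^-2] — same dimensions ✓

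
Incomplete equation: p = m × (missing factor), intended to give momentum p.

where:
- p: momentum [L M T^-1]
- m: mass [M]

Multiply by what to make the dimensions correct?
v (velocity), dimensions [L T^-1]

p has dimensions [L M T^-1] and m has dimensions [M].
The missing factor must have dimensions [L M T^-1] / [M] = [L T^-1], i.e. velocity (v).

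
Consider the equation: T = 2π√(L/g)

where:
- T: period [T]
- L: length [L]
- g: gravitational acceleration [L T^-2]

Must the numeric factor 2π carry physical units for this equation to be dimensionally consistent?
No

T has dimensions [T] and √(L/g) already has dimensions [T], so the equation balances without 2π contributing any dimensions. 2π is a pure (dimensionless) number; changing or removing it would not affect dimensional consistency.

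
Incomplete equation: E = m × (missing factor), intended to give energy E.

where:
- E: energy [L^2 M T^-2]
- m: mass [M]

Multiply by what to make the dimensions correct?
v² (velocity squared), dimensions [L^2 T^-2]

E has dimensions [L^2 M T^-2] and m has dimensions [M].
The missing factor must have dimensions [L^2 M T^-2] / [M] = [L^2 T^-2], i.e. velocity squared (v²).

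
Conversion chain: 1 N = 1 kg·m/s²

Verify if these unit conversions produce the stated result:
The chain is correct (no errors).

Correct: Newton is defined as kg·m/s²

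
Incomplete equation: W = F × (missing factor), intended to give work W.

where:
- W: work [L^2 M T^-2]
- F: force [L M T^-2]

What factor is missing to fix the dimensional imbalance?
d (distance), dimensions [L]

W has dimensions [L^2 M T^-2] and F has dimensions [L M T^-2].
The missing factor must have dimensions [L^2 M T^-2] / [L M T^-2] = [L], i.e. distance (d).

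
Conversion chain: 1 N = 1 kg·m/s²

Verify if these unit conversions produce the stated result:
The chain is correct (no errors).

Correct: Newton is defined as kg·m/s²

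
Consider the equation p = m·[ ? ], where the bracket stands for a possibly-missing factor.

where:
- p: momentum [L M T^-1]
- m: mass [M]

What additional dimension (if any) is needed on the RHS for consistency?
[L T^-1] — velocity (e.g. v)

p has dimensions [L M T^-1]; m has dimensions [M].
The bracketed factor must supply [L M T^-1] / [M] = [L T^-1].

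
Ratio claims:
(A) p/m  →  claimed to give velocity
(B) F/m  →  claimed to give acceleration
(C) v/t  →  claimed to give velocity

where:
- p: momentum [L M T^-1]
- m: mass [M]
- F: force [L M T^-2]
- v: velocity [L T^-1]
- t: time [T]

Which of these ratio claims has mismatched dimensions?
(C) v/t does not give velocity

(A) p/m: [L T^-1] = velocity [L T^-1] ✓
(B) F/m: [L T^-2] = acceleration [L T^-2] ✓
(C) v/t: [L T^-2] ≠ velocity [L T^-1] ✗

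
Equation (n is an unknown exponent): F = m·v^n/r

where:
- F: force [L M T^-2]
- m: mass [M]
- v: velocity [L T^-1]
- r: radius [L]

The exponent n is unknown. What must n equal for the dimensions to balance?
n = 2

F has dimensions [L M T^-2]; v has dimensions [L T^-1].
The rest of the RHS has dimensions [L^-1 M], so v^n must supply [L^2 T^-2].
With n = 2: m·v^2/r has dimensions [L M T^-2], matching the LHS ✓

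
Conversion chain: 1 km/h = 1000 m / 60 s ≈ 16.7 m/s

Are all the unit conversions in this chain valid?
The chain is incorrect (it contains an error).

Incorrect: 1 h = 3600 s, not 60 s (1 km/h ≈ 0.278 m/s)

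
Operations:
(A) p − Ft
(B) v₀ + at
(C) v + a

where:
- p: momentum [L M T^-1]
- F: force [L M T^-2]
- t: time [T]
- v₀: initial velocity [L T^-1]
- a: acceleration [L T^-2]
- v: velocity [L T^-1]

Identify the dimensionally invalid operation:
(C) v + a

(A) p − Ft: p [L M T^-1] and Ft [L M T^-1] — same dimensions ✓
(B) v₀ + at: v₀ [L T^-1] and at [L T^-1] — same dimensions ✓
(C) v + a: v [L T^-1] and a [L T^-2] — different dimensions cannot be added/subtracted ✗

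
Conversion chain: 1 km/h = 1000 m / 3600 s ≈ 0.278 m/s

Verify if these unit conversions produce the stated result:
The chain is correct (no errors).

Correct: 1 km = 1000 m, 1 h = 3600 s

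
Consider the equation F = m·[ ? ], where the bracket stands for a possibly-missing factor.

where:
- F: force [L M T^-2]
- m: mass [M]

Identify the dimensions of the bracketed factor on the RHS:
[L T^-2] — acceleration (e.g. a)

F has dimensions [L M T^-2]; m has dimensions [M].
The bracketed factor must supply [L M T^-2] / [M] = [L T^-2].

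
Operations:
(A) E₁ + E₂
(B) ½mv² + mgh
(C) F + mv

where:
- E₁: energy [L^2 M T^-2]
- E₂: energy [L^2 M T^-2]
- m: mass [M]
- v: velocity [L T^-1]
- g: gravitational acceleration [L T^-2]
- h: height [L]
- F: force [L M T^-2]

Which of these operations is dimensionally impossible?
(C) F + mv

(A) E₁ + E₂: E₁ [L^2 M T^-2] and E₂ [L^2 M T^-2] — same dimensions ✓
(B) ½mv² + mgh: ½mv² [L^2 M T^-2] and mgh [L^2 M T^-2] — same dimensions ✓
(C) F + mv: F [L M T^-2] and mv [L M T^-1] — different dimensions cannot be added/subtracted ✗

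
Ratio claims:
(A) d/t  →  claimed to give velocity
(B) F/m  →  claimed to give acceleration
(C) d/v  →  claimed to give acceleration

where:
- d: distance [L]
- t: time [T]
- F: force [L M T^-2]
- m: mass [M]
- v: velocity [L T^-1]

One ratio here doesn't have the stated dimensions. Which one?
(C) d/v does not give acceleration

(A) d/t: [L T^-1] = velocity [L T^-1] ✓
(B) F/m: [L T^-2] = acceleration [L T^-2] ✓
(C) d/v: [T] ≠ acceleration [L T^-2] ✗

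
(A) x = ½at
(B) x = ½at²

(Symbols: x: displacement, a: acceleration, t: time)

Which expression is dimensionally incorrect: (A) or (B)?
(A)

(A) x = ½at: LHS [L], RHS [L T^-1] ✗
(B) x = ½at²: LHS [L], RHS [L] ✓

Expression (A) x = ½at is dimensionally incorrect.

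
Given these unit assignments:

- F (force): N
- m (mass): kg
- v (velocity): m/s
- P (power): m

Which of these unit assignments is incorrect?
P

The variable P (power) should have units W, not m.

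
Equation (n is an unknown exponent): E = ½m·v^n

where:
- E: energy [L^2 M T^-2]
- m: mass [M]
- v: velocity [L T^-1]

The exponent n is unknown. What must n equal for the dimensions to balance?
n = 2

E has dimensions [L^2 M T^-2]; v has dimensions [L T^-1].
The rest of the RHS has dimensions [M], so v^n must supply [L^2 T^-2].
With n = 2: ½m·v^2 has dimensions [L^2 M T^-2], matching the LHS ✓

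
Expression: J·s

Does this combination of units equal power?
No

The expression J·s has dimensions [L^2 M T^-1], but power has dimensions [L^2 M T^-3].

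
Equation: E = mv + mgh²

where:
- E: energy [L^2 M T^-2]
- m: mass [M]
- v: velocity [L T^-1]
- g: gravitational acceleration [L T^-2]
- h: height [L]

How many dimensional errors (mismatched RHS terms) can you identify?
2

LHS E: [L^2 M T^-2]
- mv: [L M T^-1] ✗
- mgh²: [L^3 M T^-2] ✗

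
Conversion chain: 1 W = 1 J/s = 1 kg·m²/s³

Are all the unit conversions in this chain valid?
The chain is correct (no errors).

Correct: Watt is Joule per second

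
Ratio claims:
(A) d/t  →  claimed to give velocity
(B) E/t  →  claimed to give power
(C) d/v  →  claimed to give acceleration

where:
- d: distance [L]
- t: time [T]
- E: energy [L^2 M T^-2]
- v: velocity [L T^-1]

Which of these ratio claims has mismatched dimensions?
(C) d/v does not give acceleration

(A) d/t: [L T^-1] = velocity [L T^-1] ✓
(B) E/t: [L^2 M T^-3] = power [L^2 M T^-3] ✓
(C) d/v: [T] ≠ acceleration [L T^-2] ✗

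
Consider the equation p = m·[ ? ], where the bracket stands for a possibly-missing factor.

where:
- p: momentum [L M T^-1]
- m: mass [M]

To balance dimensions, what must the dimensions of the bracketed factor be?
[L T^-1] — velocity (e.g. v)

p has dimensions [L M T^-1]; m has dimensions [M].
The bracketed factor must supply [L M T^-1] / [M] = [L T^-1].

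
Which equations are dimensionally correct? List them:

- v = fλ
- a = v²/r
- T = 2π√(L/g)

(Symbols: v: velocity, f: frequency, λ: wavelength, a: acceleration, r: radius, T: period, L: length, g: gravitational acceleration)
Dimensionally correct: v = fλ, a = v²/r, T = 2π√(L/g)
Dimensionally incorrect: none
Ordered (correct first, then incorrect): v = fλ, a = v²/r, T = 2π√(L/g)

- v = fλ: LHS [L T^-1], RHS [L T^-1] → correct ✓
- a = v²/r: LHS [L T^-2], RHS [L T^-2] → correct ✓
- T = 2π√(L/g): LHS [T], RHS [T] → correct ✓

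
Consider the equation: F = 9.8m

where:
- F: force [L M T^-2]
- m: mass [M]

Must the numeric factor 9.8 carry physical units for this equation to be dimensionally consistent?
Yes

F has dimensions [L M T^-2], while m alone has dimensions [M]. For the equation to balance, the factor 9.8 must carry dimensions [L T^-2] — it is a dimensional constant (a numerical value of a physical quantity with its units suppressed), not a pure number.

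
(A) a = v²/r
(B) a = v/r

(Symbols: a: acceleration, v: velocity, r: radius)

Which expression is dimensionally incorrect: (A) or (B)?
(B)

(A) a = v²/r: LHS [L T^-2], RHS [L T^-2] ✓
(B) a = v/r: LHS [L T^-2], RHS [T^-1] ✗

Expression (B) a = v/r is dimensionally incorrect.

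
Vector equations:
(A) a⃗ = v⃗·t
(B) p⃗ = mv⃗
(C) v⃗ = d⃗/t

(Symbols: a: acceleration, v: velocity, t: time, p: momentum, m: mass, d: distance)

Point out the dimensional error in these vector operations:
(A) a⃗ = v⃗·t

(A) a⃗ = v⃗·t: LHS [L T^-2], RHS [L] ✗ — acceleration is velocity per time; should be v⃗/t
(B) p⃗ = mv⃗: LHS [L M T^-1], RHS [L M T^-1] ✓ — mass (scalar) times velocity (vector)
(C) v⃗ = d⃗/t: LHS [L T^-1], RHS [L T^-1] ✓ — displacement (vector) divided by time (scalar)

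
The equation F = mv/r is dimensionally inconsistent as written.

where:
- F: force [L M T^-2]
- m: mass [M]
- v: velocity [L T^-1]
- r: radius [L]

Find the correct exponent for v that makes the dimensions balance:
The exponent of v should be 2: F = mv^2/r

The LHS F has dimensions [L M T^-2]; v has dimensions [L T^-1].
As written, the RHS mv/r (exponent 1 on v) has dimensions [M T^-1], which does not match.
With exponent 2, the RHS mv^2/r has dimensions [L M T^-2], matching the LHS.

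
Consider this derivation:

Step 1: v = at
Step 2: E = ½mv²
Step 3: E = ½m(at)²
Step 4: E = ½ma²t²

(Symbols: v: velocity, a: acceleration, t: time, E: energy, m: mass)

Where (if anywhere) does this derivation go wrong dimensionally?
No step introduces an error — all steps are dimensionally consistent.

Step 1: v = at → LHS [L T^-1], RHS [L T^-1] ✓
Step 2: E = ½mv² → LHS [L^2 M T^-2], RHS [L^2 M T^-2] ✓
Step 3: E = ½m(at)² → LHS [L^2 M T^-2], RHS [L^2 M T^-2] ✓
Step 4: E = ½ma²t² → LHS [L^2 M T^-2], RHS [L^2 M T^-2] ✓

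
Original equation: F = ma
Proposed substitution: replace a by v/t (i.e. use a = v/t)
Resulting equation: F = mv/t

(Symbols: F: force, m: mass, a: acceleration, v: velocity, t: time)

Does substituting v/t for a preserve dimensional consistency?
Yes

[a] = [L T^-2] and [v/t] = [L T^-2]. These match, so the substitution replaces a quantity by one of the same dimensions and the result F = mv/t has LHS [L M T^-2] vs RHS [L M T^-2] — still consistent.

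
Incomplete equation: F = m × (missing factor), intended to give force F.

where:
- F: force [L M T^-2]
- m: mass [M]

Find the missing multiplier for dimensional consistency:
a (acceleration), dimensions [L T^-2]

F has dimensions [L M T^-2] and m has dimensions [M].
The missing factor must have dimensions [L M T^-2] / [M] = [L T^-2], i.e. acceleration (a).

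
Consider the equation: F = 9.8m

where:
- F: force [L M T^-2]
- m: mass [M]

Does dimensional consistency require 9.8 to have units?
Yes

F has dimensions [L M T^-2], while m alone has dimensions [M]. For the equation to balance, the factor 9.8 must carry dimensions [L T^-2] — it is a dimensional constant (a numerical value of a physical quantity with its units suppressed), not a pure number.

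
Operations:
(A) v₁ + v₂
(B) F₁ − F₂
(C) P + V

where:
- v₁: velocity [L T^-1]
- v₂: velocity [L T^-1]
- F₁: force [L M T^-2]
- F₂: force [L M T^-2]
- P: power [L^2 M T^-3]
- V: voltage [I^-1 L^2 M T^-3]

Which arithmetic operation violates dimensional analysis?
(C) P + V

(A) v₁ + v₂: v₁ [L T^-1] and v₂ [L T^-1] — same dimensions ✓
(B) F₁ − F₂: F₁ [L M T^-2] and F₂ [L M T^-2] — same dimensions ✓
(C) P + V: P [L^2 M T^-3] and V [I^-1 L^2 M T^-3] — different dimensions cannot be added/subtracted ✗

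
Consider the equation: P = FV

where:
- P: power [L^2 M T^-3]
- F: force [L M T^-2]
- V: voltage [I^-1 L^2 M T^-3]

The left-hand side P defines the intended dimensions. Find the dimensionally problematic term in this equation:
The right-hand side term FV

P has dimensions [L^2 M T^-3], but FV has dimensions [I^-1 L^3 M^2 T^-5], so the term FV is dimensionally wrong for P.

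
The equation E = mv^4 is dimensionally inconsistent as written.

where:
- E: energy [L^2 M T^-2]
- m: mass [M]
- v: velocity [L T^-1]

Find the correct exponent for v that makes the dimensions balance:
The exponent of v should be 2: E = mv^2

The LHS E has dimensions [L^2 M T^-2]; v has dimensions [L T^-1].
As written, the RHS mv^4 (exponent 4 on v) has dimensions [L^4 M T^-4], which does not match.
With exponent 2, the RHS mv^2 has dimensions [L^2 M T^-2], matching the LHS.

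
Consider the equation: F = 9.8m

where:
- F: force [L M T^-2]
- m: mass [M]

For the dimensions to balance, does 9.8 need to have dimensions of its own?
Yes

F has dimensions [L M T^-2], while m alone has dimensions [M]. For the equation to balance, the factor 9.8 must carry dimensions [L T^-2] — it is a dimensional constant (a numerical value of a physical quantity with its units suppressed), not a pure number.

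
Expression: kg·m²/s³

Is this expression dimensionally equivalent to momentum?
No

The expression kg·m²/s³ has dimensions [L^2 M T^-3], but momentum has dimensions [L M T^-1].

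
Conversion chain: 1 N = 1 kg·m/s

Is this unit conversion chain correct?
The chain is incorrect (it contains an error).

Incorrect: Newton is kg·m/s², not kg·m/s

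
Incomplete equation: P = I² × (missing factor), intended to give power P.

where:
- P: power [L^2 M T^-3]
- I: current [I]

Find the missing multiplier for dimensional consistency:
R (resistance), dimensions [I^-2 L^2 M T^-3]

P has dimensions [L^2 M T^-3] and I² has dimensions [I^2].
The missing factor must have dimensions [L^2 M T^-3] / [I^2] = [I^-2 L^2 M T^-3], i.e. resistance (R).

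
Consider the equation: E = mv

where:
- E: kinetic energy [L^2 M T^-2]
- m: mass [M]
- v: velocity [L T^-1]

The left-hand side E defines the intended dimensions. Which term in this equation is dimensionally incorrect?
The right-hand side term mv

E has dimensions [L^2 M T^-2], but mv has dimensions [L M T^-1], so the term mv is dimensionally wrong for E.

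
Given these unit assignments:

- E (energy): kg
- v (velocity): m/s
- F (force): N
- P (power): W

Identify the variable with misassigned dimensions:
E

The variable E (energy) should have units J, not kg.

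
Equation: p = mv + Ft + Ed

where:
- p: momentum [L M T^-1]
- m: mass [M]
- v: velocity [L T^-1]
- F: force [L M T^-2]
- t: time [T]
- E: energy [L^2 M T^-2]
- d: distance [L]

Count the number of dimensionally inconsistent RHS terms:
1

LHS p: [L M T^-1]
- mv: [L M T^-1] ✓
- Ft: [L M T^-1] ✓
- Ed: [L^3 M T^-2] ✗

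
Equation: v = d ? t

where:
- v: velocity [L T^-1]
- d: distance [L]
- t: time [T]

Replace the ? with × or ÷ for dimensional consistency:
division (÷): v = d ÷ t

v [L T^-1]; d [L]; t [T].
d × t → [L T] ✗
d ÷ t → [L T^-1] ✓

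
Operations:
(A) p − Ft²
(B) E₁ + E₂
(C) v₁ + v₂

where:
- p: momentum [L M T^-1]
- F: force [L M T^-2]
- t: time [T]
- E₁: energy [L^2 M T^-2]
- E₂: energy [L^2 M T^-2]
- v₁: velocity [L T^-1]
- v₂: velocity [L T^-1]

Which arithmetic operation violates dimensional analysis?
(A) p − Ft²

(A) p − Ft²: p [L M T^-1] and Ft² [L M] — different dimensions cannot be added/subtracted ✗
(B) E₁ + E₂: E₁ [L^2 M T^-2] and E₂ [L^2 M T^-2] — same dimensions ✓
(C) v₁ + v₂: v₁ [L T^-1] and v₂ [L T^-1] — same dimensions ✓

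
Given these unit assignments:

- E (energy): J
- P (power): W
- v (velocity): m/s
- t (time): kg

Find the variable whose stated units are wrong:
t

The variable t (time) should have units s, not kg.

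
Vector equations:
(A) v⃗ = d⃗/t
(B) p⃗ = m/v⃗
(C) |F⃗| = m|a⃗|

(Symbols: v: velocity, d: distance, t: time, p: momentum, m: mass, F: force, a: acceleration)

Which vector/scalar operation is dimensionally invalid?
(B) p⃗ = m/v⃗

(A) v⃗ = d⃗/t: LHS [L T^-1], RHS [L T^-1] ✓ — displacement (vector) divided by time (scalar)
(B) p⃗ = m/v⃗: LHS [L M T^-1], RHS [L^-1 M T] ✗ — momentum is mass times velocity; should be mv⃗ (and division by a vector is undefined)
(C) |F⃗| = m|a⃗|: LHS [L M T^-2], RHS [L M T^-2] ✓ — magnitudes of vectors are scalars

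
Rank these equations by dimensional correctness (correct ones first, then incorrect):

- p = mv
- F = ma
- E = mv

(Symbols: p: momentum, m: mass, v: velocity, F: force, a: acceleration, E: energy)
Dimensionally correct: p = mv, F = ma
Dimensionally incorrect: E = mv
Ordered (correct first, then incorrect): p = mv, F = ma, E = mv

- p = mv: LHS [L M T^-1], RHS [L M T^-1] → correct ✓
- F = ma: LHS [L M T^-2], RHS [L M T^-2] → correct ✓
- E = mv: LHS [L^2 M T^-2], RHS [L M T^-1] → incorrect ✗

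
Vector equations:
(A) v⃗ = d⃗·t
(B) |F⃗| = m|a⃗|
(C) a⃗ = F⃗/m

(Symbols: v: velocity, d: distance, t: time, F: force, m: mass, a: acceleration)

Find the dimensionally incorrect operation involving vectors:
(A) v⃗ = d⃗·t

(A) v⃗ = d⃗·t: LHS [L T^-1], RHS [L T] ✗ — velocity is displacement per time; should be d⃗/t
(B) |F⃗| = m|a⃗|: LHS [L M T^-2], RHS [L M T^-2] ✓ — magnitudes of vectors are scalars
(C) a⃗ = F⃗/m: LHS [L T^-2], RHS [L T^-2] ✓ — force (vector) divided by mass (scalar)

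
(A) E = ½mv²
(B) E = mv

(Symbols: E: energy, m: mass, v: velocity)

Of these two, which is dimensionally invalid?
(B)

(A) E = ½mv²: LHS [L^2 M T^-2], RHS [L^2 M T^-2] ✓
(B) E = mv: LHS [L^2 M T^-2], RHS [L M T^-1] ✗

Expression (B) E = mv is dimensionally incorrect.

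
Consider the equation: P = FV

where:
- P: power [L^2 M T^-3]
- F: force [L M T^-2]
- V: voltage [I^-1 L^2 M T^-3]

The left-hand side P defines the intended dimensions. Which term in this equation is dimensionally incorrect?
The right-hand side term FV

P has dimensions [L^2 M T^-3], but FV has dimensions [I^-1 L^3 M^2 T^-5], so the term FV is dimensionally wrong for P.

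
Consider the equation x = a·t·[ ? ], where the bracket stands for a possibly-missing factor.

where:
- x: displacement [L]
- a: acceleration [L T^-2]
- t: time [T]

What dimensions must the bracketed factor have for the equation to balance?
[T] — time (e.g. t)

x has dimensions [L]; a·t has dimensions [L T^-1].
The bracketed factor must supply [L] / [L T^-1] = [T].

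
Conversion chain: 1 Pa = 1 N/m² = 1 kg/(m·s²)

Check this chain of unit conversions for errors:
The chain is correct (no errors).

Correct: Pascal is Newton per square meter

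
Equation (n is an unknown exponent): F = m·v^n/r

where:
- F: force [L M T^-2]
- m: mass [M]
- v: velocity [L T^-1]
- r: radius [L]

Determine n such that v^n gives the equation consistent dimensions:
n = 2

F has dimensions [L M T^-2]; v has dimensions [L T^-1].
The rest of the RHS has dimensions [L^-1 M], so v^n must supply [L^2 T^-2].
With n = 2: m·v^2/r has dimensions [L M T^-2], matching the LHS ✓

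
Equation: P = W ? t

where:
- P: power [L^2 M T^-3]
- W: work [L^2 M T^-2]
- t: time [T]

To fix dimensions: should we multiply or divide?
division (÷): P = W ÷ t

P [L^2 M T^-3]; W [L^2 M T^-2]; t [T].
W × t → [L^2 M T^-1] ✗
W ÷ t → [L^2 M T^-3] ✓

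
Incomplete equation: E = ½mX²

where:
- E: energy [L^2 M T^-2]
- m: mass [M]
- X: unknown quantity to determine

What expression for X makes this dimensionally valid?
X = v (velocity), dimensions [L T^-1]

E has dimensions [L^2 M T^-2]; the rest of the RHS (½m) has dimensions [M].
So X² must have dimensions [L^2 T^-2], i.e. X has dimensions [L T^-1] — X = v (velocity).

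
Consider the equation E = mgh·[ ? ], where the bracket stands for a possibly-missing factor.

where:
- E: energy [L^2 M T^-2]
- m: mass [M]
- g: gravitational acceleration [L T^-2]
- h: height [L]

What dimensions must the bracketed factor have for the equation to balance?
Nothing is missing — the bracketed factor must be dimensionless.

E has dimensions [L^2 M T^-2] and mgh already has dimensions [L^2 M T^-2], so E = mgh is dimensionally complete.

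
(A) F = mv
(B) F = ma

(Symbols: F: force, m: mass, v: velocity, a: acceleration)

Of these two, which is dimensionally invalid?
(A)

(A) F = mv: LHS [L M T^-2], RHS [L M T^-1] ✗
(B) F = ma: LHS [L M T^-2], RHS [L M T^-2] ✓

Expression (A) F = mv is dimensionally incorrect.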